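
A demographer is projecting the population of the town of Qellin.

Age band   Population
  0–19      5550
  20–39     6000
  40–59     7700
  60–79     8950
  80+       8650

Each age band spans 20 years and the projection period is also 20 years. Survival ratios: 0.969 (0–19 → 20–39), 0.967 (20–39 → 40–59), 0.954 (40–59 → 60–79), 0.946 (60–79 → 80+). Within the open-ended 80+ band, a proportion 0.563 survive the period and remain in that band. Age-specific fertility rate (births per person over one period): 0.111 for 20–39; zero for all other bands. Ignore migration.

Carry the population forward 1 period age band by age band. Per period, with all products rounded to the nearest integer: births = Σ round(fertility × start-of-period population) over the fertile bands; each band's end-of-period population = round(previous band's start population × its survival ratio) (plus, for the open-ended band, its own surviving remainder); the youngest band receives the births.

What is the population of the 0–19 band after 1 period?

666

Let group 1 be 0–19 through group 5 = 80+.
Period 1:
Births: 6000 * 0.111 = 666
Group 2: 5550 * 0.969 = 5378
Group 3: 6000 * 0.967 = 5802
Group 4: 7700 * 0.954 = 7346
Group 5: 8950 * 0.946 + 8650 * 0.563 = 8467 + 4870 = 13337
→ [666, 5378, 5802, 7346, 13337]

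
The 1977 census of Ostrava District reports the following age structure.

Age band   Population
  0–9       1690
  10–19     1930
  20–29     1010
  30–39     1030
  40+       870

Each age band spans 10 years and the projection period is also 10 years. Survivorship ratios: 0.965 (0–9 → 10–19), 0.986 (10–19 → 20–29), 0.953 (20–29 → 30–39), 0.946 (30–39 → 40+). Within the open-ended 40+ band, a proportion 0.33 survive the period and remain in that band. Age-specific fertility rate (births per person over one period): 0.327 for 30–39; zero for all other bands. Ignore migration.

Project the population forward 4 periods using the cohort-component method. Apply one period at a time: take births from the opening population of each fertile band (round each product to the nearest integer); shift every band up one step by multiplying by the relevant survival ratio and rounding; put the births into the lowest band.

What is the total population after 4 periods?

3838

[period 1]
Births: 1030 × 0.327 = 337
10–19: 1690 × 0.965 = 1631
20–29: 1930 × 0.986 = 1903
30–39: 1010 × 0.953 = 963
40+: 1030 × 0.946 + 870 × 0.33 = 974 + 287 = 1261
Population now: 0–9=337, 10–19=1631, 20–29=1903, 30–39=963, 40+=1261
[period 2]
Births: 963 × 0.327 = 315
10–19: 337 × 0.965 = 325
20–29: 1631 × 0.986 = 1608
30–39: 1903 × 0.953 = 1814
40+: 963 × 0.946 + 1261 × 0.33 = 911 + 416 = 1327
Population now: 0–9=315, 10–19=325, 20–29=1608, 30–39=1814, 40+=1327
[period 3]
Births: 1814 × 0.327 = 593
10–19: 315 × 0.965 = 304
20–29: 325 × 0.986 = 320
30–39: 1608 × 0.953 = 1532
40+: 1814 × 0.946 + 1327 × 0.33 = 1716 + 438 = 2154
Population now: 0–9=593, 10–19=304, 20–29=320, 30–39=1532, 40+=2154
[period 4]
Births: 1532 × 0.327 = 501
10–19: 593 × 0.965 = 572
20–29: 304 × 0.986 = 300
30–39: 320 × 0.953 = 305
40+: 1532 × 0.946 + 2154 × 0.33 = 1449 + 711 = 2160
Population now: 0–9=501, 10–19=572, 20–29=300, 30–39=305, 40+=2160
Total after period 4: 501 + 572 + 300 + 305 + 2160 = 3838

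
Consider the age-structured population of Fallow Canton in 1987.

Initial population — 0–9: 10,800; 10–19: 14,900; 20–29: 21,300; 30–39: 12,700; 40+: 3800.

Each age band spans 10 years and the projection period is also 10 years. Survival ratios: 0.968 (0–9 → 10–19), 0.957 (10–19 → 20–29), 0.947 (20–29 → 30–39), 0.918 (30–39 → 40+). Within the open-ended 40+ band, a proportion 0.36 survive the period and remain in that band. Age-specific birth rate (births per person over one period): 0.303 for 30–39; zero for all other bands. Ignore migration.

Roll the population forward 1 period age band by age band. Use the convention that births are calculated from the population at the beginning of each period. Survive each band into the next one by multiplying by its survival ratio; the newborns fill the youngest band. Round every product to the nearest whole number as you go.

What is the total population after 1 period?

61759

Period 1:
Births: 12700 × 0.303 = 3848
10–19: 10800 × 0.968 = 10454
20–29: 14900 × 0.957 = 14259
30–39: 21300 × 0.947 = 20171
40+: 12700 × 0.918 + 3800 × 0.36 = 11659 + 1368 = 13027
Population now: 0–9=3848, 10–19=10454, 20–29=14259, 30–39=20171, 40+=13027
Total after period 1: 3848 + 10454 + 14259 + 20171 + 13027 = 61759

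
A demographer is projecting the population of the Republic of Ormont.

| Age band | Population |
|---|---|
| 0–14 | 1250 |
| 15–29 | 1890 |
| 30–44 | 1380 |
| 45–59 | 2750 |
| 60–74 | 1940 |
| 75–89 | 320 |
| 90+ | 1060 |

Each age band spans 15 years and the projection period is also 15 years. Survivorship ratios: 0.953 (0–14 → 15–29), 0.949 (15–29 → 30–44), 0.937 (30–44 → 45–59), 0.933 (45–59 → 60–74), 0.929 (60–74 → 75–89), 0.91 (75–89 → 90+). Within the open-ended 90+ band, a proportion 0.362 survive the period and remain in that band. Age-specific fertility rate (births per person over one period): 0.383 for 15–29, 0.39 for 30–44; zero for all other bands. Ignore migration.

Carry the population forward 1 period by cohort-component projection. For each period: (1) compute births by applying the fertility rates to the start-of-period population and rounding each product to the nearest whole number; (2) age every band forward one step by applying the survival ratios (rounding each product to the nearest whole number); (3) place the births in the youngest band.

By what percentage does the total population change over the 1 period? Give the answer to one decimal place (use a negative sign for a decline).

Period 1.
Births: 1890 × 0.383 = 724, 1380 × 0.39 = 538 → 1262
15–29: 1250 × 0.953 = 1191
30–44: 1890 × 0.949 = 1794
45–59: 1380 × 0.937 = 1293
60–74: 2750 × 0.933 = 2566
75–89: 1940 × 0.929 = 1802
90+: 320 × 0.91 + 1060 × 0.362 = 291 + 384 = 675
End of period: [1262, 1191, 1794, 1293, 2566, 1802, 675]
Total: 10590 → 10583; change = -7; percentage change = -0.1%

-0.1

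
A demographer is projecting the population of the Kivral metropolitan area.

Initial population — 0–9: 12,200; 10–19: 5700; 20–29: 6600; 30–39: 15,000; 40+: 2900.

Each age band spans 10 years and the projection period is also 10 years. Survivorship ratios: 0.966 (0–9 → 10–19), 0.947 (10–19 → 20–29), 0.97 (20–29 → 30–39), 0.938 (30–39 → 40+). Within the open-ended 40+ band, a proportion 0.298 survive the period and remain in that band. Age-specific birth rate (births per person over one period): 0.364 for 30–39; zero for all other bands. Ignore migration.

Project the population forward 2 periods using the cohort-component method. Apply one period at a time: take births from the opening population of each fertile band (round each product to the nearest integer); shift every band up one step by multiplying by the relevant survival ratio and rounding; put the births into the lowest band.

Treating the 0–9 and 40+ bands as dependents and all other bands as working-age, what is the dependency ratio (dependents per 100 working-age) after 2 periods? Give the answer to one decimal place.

After projecting period 1:
Births: 15000 × 0.364 = 5460
10–19: 12200 × 0.966 = 11785
20–29: 5700 × 0.947 = 5398
30–39: 6600 × 0.97 = 6402
40+: 15000 × 0.938 + 2900 × 0.298 = 14070 + 864 = 14934
→ [5460, 11785, 5398, 6402, 14934]
After projecting period 2:
Births: 6402 × 0.364 = 2330
10–19: 5460 × 0.966 = 5274
20–29: 11785 × 0.947 = 11160
30–39: 5398 × 0.97 = 5236
40+: 6402 × 0.938 + 14934 × 0.298 = 6005 + 4450 = 10455
→ [2330, 5274, 11160, 5236, 10455]
Dependents (band 0–9 + band 40+) = 2330 + 10455 = 12785; working-age = 21670; ratio = 12785/21670 × 100 = 59.0

59.0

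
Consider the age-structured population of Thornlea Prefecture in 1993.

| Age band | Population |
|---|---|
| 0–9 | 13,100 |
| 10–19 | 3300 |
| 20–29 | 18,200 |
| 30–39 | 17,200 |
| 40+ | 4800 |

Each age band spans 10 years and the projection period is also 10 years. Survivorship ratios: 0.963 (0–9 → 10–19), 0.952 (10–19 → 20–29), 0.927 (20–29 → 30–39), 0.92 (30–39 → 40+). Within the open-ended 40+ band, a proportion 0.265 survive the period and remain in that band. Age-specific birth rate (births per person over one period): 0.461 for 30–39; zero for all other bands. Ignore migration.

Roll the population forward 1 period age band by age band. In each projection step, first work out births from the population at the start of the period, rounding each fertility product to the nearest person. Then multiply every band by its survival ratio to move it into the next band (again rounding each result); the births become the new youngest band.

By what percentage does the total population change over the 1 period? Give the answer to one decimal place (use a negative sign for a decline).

1.9

(Groups numbered youngest = 1 to oldest = 5.)
— Period 1 —
Births: 17200 * 0.461 = 7929
Group 2: 13100 * 0.963 = 12615
Group 3: 3300 * 0.952 = 3142
Group 4: 18200 * 0.927 = 16871
Group 5: 17200 * 0.92 + 4800 * 0.265 = 15824 + 1272 = 17096
Population now: 0–9=7929, 10–19=12615, 20–29=3142, 30–39=16871, 40+=17096
Total: 56600 → 57653; change = 1053; percentage change = 1.9%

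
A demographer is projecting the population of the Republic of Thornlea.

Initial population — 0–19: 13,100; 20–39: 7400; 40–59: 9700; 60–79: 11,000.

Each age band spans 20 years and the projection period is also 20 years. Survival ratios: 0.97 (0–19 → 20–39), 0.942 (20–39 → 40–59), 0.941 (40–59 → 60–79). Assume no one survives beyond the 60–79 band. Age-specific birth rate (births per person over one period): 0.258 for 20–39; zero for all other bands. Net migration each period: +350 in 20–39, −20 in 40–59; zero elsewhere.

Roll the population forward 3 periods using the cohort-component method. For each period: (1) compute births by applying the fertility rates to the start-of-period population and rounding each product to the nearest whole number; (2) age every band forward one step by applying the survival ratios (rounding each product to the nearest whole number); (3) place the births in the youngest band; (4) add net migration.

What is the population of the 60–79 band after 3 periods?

11555

After projecting period 1:
Births: 7400 * 0.258 = 1909
20–39: 13100 * 0.97 = 12707
40–59: 7400 * 0.942 = 6971
60–79: 9700 * 0.941 = 9128
Net migration: 20–39 + 350 → 13057; 40–59 − 20 → 6951
Giving 1909 / 13057 / 6951 / 9128.
After projecting period 2:
Births: 13057 * 0.258 = 3369
20–39: 1909 * 0.97 = 1852
40–59: 13057 * 0.942 = 12300
60–79: 6951 * 0.941 = 6541
Net migration: 20–39 + 350 → 2202; 40–59 − 20 → 12280
Giving 3369 / 2202 / 12280 / 6541.
After projecting period 3:
Births: 2202 * 0.258 = 568
20–39: 3369 * 0.97 = 3268
40–59: 2202 * 0.942 = 2074
60–79: 12280 * 0.941 = 11555
Net migration: 20–39 + 350 → 3618; 40–59 − 20 → 2054
Giving 568 / 3618 / 2054 / 11555.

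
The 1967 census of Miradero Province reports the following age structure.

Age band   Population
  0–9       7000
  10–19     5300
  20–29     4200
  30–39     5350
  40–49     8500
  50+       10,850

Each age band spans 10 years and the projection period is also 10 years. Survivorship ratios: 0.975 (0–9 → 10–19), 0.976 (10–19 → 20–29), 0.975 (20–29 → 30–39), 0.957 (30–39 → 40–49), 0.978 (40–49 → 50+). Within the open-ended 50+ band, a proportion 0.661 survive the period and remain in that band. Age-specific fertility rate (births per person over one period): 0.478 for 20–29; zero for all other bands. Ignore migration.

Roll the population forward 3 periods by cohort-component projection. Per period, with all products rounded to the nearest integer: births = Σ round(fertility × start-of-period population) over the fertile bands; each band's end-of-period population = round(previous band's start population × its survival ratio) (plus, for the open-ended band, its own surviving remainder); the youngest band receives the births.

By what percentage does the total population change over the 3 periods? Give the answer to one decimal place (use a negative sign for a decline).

-20.5

Numbering the groups 1..6 from youngest to oldest:
Period 1.
Births: 4200 × 0.478 = 2008
Group 2: 7000 × 0.975 = 6825
Group 3: 5300 × 0.976 = 5173
Group 4: 4200 × 0.975 = 4095
Group 5: 5350 × 0.957 = 5120
Group 6: 8500 × 0.978 + 10850 × 0.661 = 8313 + 7172 = 15485
Giving 2008 / 6825 / 5173 / 4095 / 5120 / 15485.
Period 2.
Births: 5173 × 0.478 = 2473
Group 2: 2008 × 0.975 = 1958
Group 3: 6825 × 0.976 = 6661
Group 4: 5173 × 0.975 = 5044
Group 5: 4095 × 0.957 = 3919
Group 6: 5120 × 0.978 + 15485 × 0.661 = 5007 + 10236 = 15243
Giving 2473 / 1958 / 6661 / 5044 / 3919 / 15243.
Period 3.
Births: 6661 × 0.478 = 3184
Group 2: 2473 × 0.975 = 2411
Group 3: 1958 × 0.976 = 1911
Group 4: 6661 × 0.975 = 6494
Group 5: 5044 × 0.957 = 4827
Group 6: 3919 × 0.978 + 15243 × 0.661 = 3833 + 10076 = 13909
Giving 3184 / 2411 / 1911 / 6494 / 4827 / 13909.
Total: 41200 → 32736; change = -8464; percentage change = -20.5%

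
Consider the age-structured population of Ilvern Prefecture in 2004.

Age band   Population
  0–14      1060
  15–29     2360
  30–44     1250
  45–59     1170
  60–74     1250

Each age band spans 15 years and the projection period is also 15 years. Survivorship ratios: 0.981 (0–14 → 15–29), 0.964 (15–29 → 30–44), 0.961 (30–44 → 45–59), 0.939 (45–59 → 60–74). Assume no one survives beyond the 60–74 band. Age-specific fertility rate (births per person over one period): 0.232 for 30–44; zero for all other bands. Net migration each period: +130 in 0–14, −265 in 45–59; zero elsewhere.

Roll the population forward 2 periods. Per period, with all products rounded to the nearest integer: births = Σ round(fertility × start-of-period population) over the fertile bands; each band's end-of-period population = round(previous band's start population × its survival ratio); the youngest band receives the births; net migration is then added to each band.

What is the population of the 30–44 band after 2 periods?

— Period 1 —
Births: 1250 * 0.232 = 290
15–29: 1060 * 0.981 = 1040
30–44: 2360 * 0.964 = 2275
45–59: 1250 * 0.961 = 1201
60–74: 1170 * 0.939 = 1099
Net migration: 0–14 + 130 → 420; 45–59 − 265 → 936
→ [420, 1040, 2275, 936, 1099]
— Period 2 —
Births: 2275 * 0.232 = 528
15–29: 420 * 0.981 = 412
30–44: 1040 * 0.964 = 1003
45–59: 2275 * 0.961 = 2186
60–74: 936 * 0.939 = 879
Net migration: 0–14 + 130 → 658; 45–59 − 265 → 1921
→ [658, 412, 1003, 1921, 879]

1003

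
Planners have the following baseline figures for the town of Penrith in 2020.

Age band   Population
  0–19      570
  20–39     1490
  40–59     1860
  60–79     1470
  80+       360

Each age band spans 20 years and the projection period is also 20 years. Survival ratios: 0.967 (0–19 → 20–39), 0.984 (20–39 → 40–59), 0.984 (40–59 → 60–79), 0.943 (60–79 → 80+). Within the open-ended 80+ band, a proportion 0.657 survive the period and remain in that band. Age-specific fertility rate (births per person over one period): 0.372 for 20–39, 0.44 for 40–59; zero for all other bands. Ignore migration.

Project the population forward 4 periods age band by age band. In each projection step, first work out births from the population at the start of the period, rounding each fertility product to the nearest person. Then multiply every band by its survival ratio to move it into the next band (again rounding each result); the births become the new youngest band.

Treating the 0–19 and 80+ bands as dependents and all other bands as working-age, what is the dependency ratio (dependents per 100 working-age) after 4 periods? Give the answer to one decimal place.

124.3

Call the bands 1 to 5, youngest first.
Period 1.
Births: 1490 × 0.372 = 554  |  1860 × 0.44 = 818 ⇒ total 1372
Band 2: 570 × 0.967 = 551
Band 3: 1490 × 0.984 = 1466
Band 4: 1860 × 0.984 = 1830
Band 5: 1470 × 0.943 + 360 × 0.657 = 1386 + 237 = 1623
Population now: 0–19=1372, 20–39=551, 40–59=1466, 60–79=1830, 80+=1623
Period 2.
Births: 551 × 0.372 = 205  |  1466 × 0.44 = 645 ⇒ total 850
Band 2: 1372 × 0.967 = 1327
Band 3: 551 × 0.984 = 542
Band 4: 1466 × 0.984 = 1443
Band 5: 1830 × 0.943 + 1623 × 0.657 = 1726 + 1066 = 2792
Population now: 0–19=850, 20–39=1327, 40–59=542, 60–79=1443, 80+=2792
Period 3.
Births: 1327 × 0.372 = 494  |  542 × 0.44 = 238 ⇒ total 732
Band 2: 850 × 0.967 = 822
Band 3: 1327 × 0.984 = 1306
Band 4: 542 × 0.984 = 533
Band 5: 1443 × 0.943 + 2792 × 0.657 = 1361 + 1834 = 3195
Population now: 0–19=732, 20–39=822, 40–59=1306, 60–79=533, 80+=3195
Period 4.
Births: 822 × 0.372 = 306  |  1306 × 0.44 = 575 ⇒ total 881
Band 2: 732 × 0.967 = 708
Band 3: 822 × 0.984 = 809
Band 4: 1306 × 0.984 = 1285
Band 5: 533 × 0.943 + 3195 × 0.657 = 503 + 2099 = 2602
Population now: 0–19=881, 20–39=708, 40–59=809, 60–79=1285, 80+=2602
Dependents (band 0–19 + band 80+) = 881 + 2602 = 3483; working-age = 2802; ratio = 3483/2802 × 100 = 124.3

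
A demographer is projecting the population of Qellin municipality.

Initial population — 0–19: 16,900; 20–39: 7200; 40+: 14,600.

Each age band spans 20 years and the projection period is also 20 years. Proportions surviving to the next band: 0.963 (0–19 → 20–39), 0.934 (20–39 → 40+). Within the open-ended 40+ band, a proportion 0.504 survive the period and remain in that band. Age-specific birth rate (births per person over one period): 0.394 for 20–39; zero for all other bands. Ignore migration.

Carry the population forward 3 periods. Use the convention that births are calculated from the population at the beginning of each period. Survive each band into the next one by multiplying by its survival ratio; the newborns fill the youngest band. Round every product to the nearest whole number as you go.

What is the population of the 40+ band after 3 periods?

Numbering the bands 1..3 from youngest to oldest:
After projecting period 1:
Births: 7200 × 0.394 = 2837
Band 2: 16900 × 0.963 = 16275
Band 3: 7200 × 0.934 + 14600 × 0.504 = 6725 + 7358 = 14083
Giving 2837 / 16275 / 14083.
After projecting period 2:
Births: 16275 × 0.394 = 6412
Band 2: 2837 × 0.963 = 2732
Band 3: 16275 × 0.934 + 14083 × 0.504 = 15201 + 7098 = 22299
Giving 6412 / 2732 / 22299.
After projecting period 3:
Births: 2732 × 0.394 = 1076
Band 2: 6412 × 0.963 = 6175
Band 3: 2732 × 0.934 + 22299 × 0.504 = 2552 + 11239 = 13791
Giving 1076 / 6175 / 13791.

13791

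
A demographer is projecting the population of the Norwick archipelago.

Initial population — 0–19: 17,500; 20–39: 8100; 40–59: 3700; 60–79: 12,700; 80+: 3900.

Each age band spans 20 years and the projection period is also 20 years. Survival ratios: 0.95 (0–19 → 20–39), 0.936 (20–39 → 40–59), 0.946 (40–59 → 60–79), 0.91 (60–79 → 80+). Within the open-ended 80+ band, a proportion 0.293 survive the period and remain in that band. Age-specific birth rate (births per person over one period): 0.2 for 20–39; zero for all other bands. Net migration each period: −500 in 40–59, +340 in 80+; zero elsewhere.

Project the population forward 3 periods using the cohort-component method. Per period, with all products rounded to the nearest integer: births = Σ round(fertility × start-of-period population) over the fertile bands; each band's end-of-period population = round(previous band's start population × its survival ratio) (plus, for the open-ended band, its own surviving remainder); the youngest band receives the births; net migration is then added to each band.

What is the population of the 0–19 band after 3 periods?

After projecting period 1:
Births: 8100 × 0.2 = 1620
20–39: 17500 × 0.95 = 16625
40–59: 8100 × 0.936 = 7582
60–79: 3700 × 0.946 = 3500
80+: 12700 × 0.91 + 3900 × 0.293 = 11557 + 1143 = 12700
Net migration: 40–59 − 500 → 7082; 80+ + 340 → 13040
Giving 1620 / 16625 / 7082 / 3500 / 13040.
After projecting period 2:
Births: 16625 × 0.2 = 3325
20–39: 1620 × 0.95 = 1539
40–59: 16625 × 0.936 = 15561
60–79: 7082 × 0.946 = 6700
80+: 3500 × 0.91 + 13040 × 0.293 = 3185 + 3821 = 7006
Net migration: 40–59 − 500 → 15061; 80+ + 340 → 7346
Giving 3325 / 1539 / 15061 / 6700 / 7346.
After projecting period 3:
Births: 1539 × 0.2 = 308
20–39: 3325 × 0.95 = 3159
40–59: 1539 × 0.936 = 1441
60–79: 15061 × 0.946 = 14248
80+: 6700 × 0.91 + 7346 × 0.293 = 6097 + 2152 = 8249
Net migration: 40–59 − 500 → 941; 80+ + 340 → 8589
Giving 308 / 3159 / 941 / 14248 / 8589.

308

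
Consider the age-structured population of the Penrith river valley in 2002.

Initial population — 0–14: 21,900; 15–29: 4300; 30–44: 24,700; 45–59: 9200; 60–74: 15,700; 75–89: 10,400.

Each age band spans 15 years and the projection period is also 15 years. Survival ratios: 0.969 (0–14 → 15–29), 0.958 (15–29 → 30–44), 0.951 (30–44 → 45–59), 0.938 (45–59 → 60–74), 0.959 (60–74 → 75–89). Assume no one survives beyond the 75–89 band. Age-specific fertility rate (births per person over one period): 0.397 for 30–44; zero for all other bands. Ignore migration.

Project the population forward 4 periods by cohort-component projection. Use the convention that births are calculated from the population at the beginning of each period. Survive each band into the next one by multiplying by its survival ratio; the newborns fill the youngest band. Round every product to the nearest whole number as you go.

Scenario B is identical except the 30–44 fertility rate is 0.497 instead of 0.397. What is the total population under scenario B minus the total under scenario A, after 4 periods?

6583

Numbering the groups 1..6 from youngest to oldest:
Period 1.
Births: 24700 × 0.397 = 9806
Group 2: 21900 × 0.969 = 21221
Group 3: 4300 × 0.958 = 4119
Group 4: 24700 × 0.951 = 23490
Group 5: 9200 × 0.938 = 8630
Group 6: 15700 × 0.959 = 15056
End of period: [9806, 21221, 4119, 23490, 8630, 15056]
Period 2.
Births: 4119 × 0.397 = 1635
Group 2: 9806 × 0.969 = 9502
Group 3: 21221 × 0.958 = 20330
Group 4: 4119 × 0.951 = 3917
Group 5: 23490 × 0.938 = 22034
Group 6: 8630 × 0.959 = 8276
End of period: [1635, 9502, 20330, 3917, 22034, 8276]
Period 3.
Births: 20330 × 0.397 = 8071
Group 2: 1635 × 0.969 = 1584
Group 3: 9502 × 0.958 = 9103
Group 4: 20330 × 0.951 = 19334
Group 5: 3917 × 0.938 = 3674
Group 6: 22034 × 0.959 = 21131
End of period: [8071, 1584, 9103, 19334, 3674, 21131]
Period 4.
Births: 9103 × 0.397 = 3614
Group 2: 8071 × 0.969 = 7821
Group 3: 1584 × 0.958 = 1517
Group 4: 9103 × 0.951 = 8657
Group 5: 19334 × 0.938 = 18135
Group 6: 3674 × 0.959 = 3523
End of period: [3614, 7821, 1517, 8657, 18135, 3523]
Scenario A total after 4 periods: 43267
Scenario B projection —
Period 1.
Births: 24700 × 0.497 = 12276
Group 2: 21900 × 0.969 = 21221
Group 3: 4300 × 0.958 = 4119
Group 4: 24700 × 0.951 = 23490
Group 5: 9200 × 0.938 = 8630
Group 6: 15700 × 0.959 = 15056
End of period: [12276, 21221, 4119, 23490, 8630, 15056]
Period 2.
Births: 4119 × 0.497 = 2047
Group 2: 12276 × 0.969 = 11895
Group 3: 21221 × 0.958 = 20330
Group 4: 4119 × 0.951 = 3917
Group 5: 23490 × 0.938 = 22034
Group 6: 8630 × 0.959 = 8276
End of period: [2047, 11895, 20330, 3917, 22034, 8276]
Period 3.
Births: 20330 × 0.497 = 10104
Group 2: 2047 × 0.969 = 1984
Group 3: 11895 × 0.958 = 11395
Group 4: 20330 × 0.951 = 19334
Group 5: 3917 × 0.938 = 3674
Group 6: 22034 × 0.959 = 21131
End of period: [10104, 1984, 11395, 19334, 3674, 21131]
Period 4.
Births: 11395 × 0.497 = 5663
Group 2: 10104 × 0.969 = 9791
Group 3: 1984 × 0.958 = 1901
Group 4: 11395 × 0.951 = 10837
Group 5: 19334 × 0.938 = 18135
Group 6: 3674 × 0.959 = 3523
End of period: [5663, 9791, 1901, 10837, 18135, 3523]
Scenario B total after 4 periods: 49850
Difference B − A = 49850 − 43267 = 6583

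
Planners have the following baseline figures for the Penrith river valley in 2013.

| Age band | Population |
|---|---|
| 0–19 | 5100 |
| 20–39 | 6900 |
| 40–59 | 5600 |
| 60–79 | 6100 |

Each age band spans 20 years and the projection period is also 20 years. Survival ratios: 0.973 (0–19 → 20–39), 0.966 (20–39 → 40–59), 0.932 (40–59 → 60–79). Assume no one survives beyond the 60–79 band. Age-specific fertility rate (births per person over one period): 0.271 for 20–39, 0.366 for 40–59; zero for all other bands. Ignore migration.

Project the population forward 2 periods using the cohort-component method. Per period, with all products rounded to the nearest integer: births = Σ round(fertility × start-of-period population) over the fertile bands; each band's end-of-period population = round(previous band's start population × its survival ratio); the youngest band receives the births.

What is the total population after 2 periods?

Period 1.
Births: 6900 * 0.271 = 1870  |  5600 * 0.366 = 2050 → total 3920
20–39: 5100 * 0.973 = 4962
40–59: 6900 * 0.966 = 6665
60–79: 5600 * 0.932 = 5219
Population now: 0–19=3920, 20–39=4962, 40–59=6665, 60–79=5219
Period 2.
Births: 4962 * 0.271 = 1345  |  6665 * 0.366 = 2439 → total 3784
20–39: 3920 * 0.973 = 3814
40–59: 4962 * 0.966 = 4793
60–79: 6665 * 0.932 = 6212
Population now: 0–19=3784, 20–39=3814, 40–59=4793, 60–79=6212
Total after period 2: 3784 + 3814 + 4793 + 6212 = 18603

18603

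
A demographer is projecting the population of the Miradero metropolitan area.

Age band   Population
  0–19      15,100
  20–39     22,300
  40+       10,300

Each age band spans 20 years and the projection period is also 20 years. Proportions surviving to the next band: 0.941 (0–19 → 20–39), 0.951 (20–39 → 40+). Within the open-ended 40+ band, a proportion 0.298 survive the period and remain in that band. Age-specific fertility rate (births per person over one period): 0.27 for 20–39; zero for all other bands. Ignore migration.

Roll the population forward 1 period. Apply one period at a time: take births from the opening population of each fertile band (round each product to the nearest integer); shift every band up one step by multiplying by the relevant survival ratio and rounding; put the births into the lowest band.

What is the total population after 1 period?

44506

Period 1:
Births: 22300 × 0.27 = 6021
20–39: 15100 × 0.941 = 14209
40+: 22300 × 0.951 + 10300 × 0.298 = 21207 + 3069 = 24276
End of period: [6021, 14209, 24276]
Total after period 1: 6021 + 14209 + 24276 = 44506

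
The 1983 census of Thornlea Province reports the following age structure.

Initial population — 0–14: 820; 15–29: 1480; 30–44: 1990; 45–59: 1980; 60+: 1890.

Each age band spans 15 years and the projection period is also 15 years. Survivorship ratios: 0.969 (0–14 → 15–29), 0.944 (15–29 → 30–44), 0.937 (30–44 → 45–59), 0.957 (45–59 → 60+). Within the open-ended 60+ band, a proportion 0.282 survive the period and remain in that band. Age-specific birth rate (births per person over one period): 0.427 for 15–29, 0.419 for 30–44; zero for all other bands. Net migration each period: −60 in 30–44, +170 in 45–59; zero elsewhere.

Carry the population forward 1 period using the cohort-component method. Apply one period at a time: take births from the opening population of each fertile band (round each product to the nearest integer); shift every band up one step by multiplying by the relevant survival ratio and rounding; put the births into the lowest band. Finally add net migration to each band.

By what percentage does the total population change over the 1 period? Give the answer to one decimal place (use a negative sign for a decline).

-1.2

[period 1]
Births: 1480 × 0.427 = 632, 1990 × 0.419 = 834 → total 1466
15–29: 820 × 0.969 = 795
30–44: 1480 × 0.944 = 1397
45–59: 1990 × 0.937 = 1865
60+: 1980 × 0.957 + 1890 × 0.282 = 1895 + 533 = 2428
Net migration: 30–44 − 60 → 1337; 45–59 + 170 → 2035
Population now: 0–14=1466, 15–29=795, 30–44=1337, 45–59=2035, 60+=2428
Total: 8160 → 8061; change = -99; percentage change = -1.2%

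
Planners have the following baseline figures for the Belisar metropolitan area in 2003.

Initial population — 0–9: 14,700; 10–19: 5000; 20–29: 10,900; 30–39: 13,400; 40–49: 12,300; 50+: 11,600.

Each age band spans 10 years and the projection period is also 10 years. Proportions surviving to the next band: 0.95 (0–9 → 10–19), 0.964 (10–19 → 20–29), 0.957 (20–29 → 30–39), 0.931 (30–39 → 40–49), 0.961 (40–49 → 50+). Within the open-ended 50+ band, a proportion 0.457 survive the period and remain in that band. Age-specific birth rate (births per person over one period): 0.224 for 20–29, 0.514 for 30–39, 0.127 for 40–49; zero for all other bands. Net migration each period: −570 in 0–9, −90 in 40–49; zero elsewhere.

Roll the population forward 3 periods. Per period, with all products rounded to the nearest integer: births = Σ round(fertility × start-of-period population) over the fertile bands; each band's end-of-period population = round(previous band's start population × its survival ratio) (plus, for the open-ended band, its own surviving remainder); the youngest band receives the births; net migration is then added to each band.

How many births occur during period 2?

8015

[period 1]
Births: 10900 × 0.224 = 2442, 13400 × 0.514 = 6888, 12300 × 0.127 = 1562 — total 10892
10–19: 14700 × 0.95 = 13965
20–29: 5000 × 0.964 = 4820
30–39: 10900 × 0.957 = 10431
40–49: 13400 × 0.931 = 12475
50+: 12300 × 0.961 + 11600 × 0.457 = 11820 + 5301 = 17121
Net migration: 0–9 − 570 → 10322; 40–49 − 90 → 12385
Population now: 0–9=10322, 10–19=13965, 20–29=4820, 30–39=10431, 40–49=12385, 50+=17121
[period 2]
Births: 4820 × 0.224 = 1080, 10431 × 0.514 = 5362, 12385 × 0.127 = 1573 — total 8015
10–19: 10322 × 0.95 = 9806
20–29: 13965 × 0.964 = 13462
30–39: 4820 × 0.957 = 4613
40–49: 10431 × 0.931 = 9711
50+: 12385 × 0.961 + 17121 × 0.457 = 11902 + 7824 = 19726
Net migration: 0–9 − 570 → 7445; 40–49 − 90 → 9621
Population now: 0–9=7445, 10–19=9806, 20–29=13462, 30–39=4613, 40–49=9621, 50+=19726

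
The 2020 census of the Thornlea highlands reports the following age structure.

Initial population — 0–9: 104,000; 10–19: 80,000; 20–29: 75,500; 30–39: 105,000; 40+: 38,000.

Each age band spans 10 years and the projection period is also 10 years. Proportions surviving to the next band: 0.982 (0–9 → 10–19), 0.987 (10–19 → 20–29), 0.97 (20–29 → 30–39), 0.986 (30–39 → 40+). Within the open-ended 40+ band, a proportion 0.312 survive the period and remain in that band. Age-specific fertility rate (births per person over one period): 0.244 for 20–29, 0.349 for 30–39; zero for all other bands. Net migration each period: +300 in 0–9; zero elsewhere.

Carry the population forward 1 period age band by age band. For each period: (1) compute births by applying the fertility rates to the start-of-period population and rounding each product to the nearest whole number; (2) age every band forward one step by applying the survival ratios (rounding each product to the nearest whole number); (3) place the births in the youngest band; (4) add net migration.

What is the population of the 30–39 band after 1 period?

(Groups numbered youngest = 1 to oldest = 5.)
[period 1]
Births: 75500 × 0.244 = 18422 ; 105000 × 0.349 = 36645 — total 55067
Group 2: 104000 × 0.982 = 102128
Group 3: 80000 × 0.987 = 78960
Group 4: 75500 × 0.97 = 73235
Group 5: 105000 × 0.986 + 38000 × 0.312 = 103530 + 11856 = 115386
Net migration: Group 1 + 300 → 55367
Giving 55367 / 102128 / 78960 / 73235 / 115386.

73235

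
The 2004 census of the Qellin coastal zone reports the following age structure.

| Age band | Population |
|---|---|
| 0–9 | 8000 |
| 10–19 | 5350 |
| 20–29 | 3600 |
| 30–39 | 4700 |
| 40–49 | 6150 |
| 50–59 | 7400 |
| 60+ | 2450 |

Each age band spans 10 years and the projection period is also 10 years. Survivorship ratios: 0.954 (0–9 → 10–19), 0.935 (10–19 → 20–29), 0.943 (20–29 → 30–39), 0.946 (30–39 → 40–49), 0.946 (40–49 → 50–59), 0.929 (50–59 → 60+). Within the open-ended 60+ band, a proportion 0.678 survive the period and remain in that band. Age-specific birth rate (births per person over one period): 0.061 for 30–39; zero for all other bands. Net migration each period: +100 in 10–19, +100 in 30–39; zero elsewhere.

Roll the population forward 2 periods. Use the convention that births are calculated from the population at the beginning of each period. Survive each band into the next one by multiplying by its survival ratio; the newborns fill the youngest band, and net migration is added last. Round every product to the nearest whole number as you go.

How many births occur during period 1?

Let group 1 be 0–9 through group 7 = 60+.
— Period 1 —
Births: 4700 × 0.061 = 287
Group 2: 8000 × 0.954 = 7632
Group 3: 5350 × 0.935 = 5002
Group 4: 3600 × 0.943 = 3395
Group 5: 4700 × 0.946 = 4446
Group 6: 6150 × 0.946 = 5818
Group 7: 7400 × 0.929 + 2450 × 0.678 = 6875 + 1661 = 8536
Net migration: Group 2 + 100 → 7732; Group 4 + 100 → 3495
Population now: 0–9=287, 10–19=7732, 20–29=5002, 30–39=3495, 40–49=4446, 50–59=5818, 60+=8536

287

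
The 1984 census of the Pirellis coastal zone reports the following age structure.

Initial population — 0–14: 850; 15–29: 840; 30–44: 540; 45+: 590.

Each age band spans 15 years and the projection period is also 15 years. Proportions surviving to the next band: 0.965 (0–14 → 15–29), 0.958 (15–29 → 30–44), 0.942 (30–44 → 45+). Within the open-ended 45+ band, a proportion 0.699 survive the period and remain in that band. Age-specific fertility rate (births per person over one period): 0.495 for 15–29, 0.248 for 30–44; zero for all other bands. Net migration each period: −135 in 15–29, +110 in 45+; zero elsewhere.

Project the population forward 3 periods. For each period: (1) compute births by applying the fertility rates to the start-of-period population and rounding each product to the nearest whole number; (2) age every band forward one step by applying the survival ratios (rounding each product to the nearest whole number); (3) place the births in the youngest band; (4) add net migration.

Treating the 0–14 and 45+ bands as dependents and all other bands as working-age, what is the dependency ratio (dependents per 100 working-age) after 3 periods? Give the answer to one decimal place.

287.7

Call the groups 1 to 4, youngest first.
— Period 1 —
Births: 840 * 0.495 = 416, 540 * 0.248 = 134 ⇒ total 550
Group 2: 850 * 0.965 = 820
Group 3: 840 * 0.958 = 805
Group 4: 540 * 0.942 + 590 * 0.699 = 509 + 412 = 921
Net migration: Group 2 − 135 → 685; Group 4 + 110 → 1031
Giving 550 / 685 / 805 / 1031.
— Period 2 —
Births: 685 * 0.495 = 339, 805 * 0.248 = 200 ⇒ total 539
Group 2: 550 * 0.965 = 531
Group 3: 685 * 0.958 = 656
Group 4: 805 * 0.942 + 1031 * 0.699 = 758 + 721 = 1479
Net migration: Group 2 − 135 → 396; Group 4 + 110 → 1589
Giving 539 / 396 / 656 / 1589.
— Period 3 —
Births: 396 * 0.495 = 196, 656 * 0.248 = 163 ⇒ total 359
Group 2: 539 * 0.965 = 520
Group 3: 396 * 0.958 = 379
Group 4: 656 * 0.942 + 1589 * 0.699 = 618 + 1111 = 1729
Net migration: Group 2 − 135 → 385; Group 4 + 110 → 1839
Giving 359 / 385 / 379 / 1839.
Dependents (band 0–14 + band 45+) = 359 + 1839 = 2198; working-age = 764; ratio = 2198/764 × 100 = 287.7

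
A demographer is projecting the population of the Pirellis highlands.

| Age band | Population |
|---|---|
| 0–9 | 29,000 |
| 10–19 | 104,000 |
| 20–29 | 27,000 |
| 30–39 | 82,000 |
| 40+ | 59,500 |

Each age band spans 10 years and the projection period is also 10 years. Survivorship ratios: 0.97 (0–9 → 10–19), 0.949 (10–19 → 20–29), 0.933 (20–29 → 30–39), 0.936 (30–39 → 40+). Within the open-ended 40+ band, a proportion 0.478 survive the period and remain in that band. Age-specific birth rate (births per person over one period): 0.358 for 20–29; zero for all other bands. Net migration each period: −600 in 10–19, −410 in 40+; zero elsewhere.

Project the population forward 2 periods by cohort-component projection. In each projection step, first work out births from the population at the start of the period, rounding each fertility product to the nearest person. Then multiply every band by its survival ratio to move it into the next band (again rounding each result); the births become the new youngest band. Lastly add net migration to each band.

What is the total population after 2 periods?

After projecting period 1:
Births: 27000 × 0.358 = 9666
10–19: 29000 × 0.97 = 28130
20–29: 104000 × 0.949 = 98696
30–39: 27000 × 0.933 = 25191
40+: 82000 × 0.936 + 59500 × 0.478 = 76752 + 28441 = 105193
Net migration: 10–19 − 600 → 27530; 40+ − 410 → 104783
Population now: 0–9=9666, 10–19=27530, 20–29=98696, 30–39=25191, 40+=104783
After projecting period 2:
Births: 98696 × 0.358 = 35333
10–19: 9666 × 0.97 = 9376
20–29: 27530 × 0.949 = 26126
30–39: 98696 × 0.933 = 92083
40+: 25191 × 0.936 + 104783 × 0.478 = 23579 + 50086 = 73665
Net migration: 10–19 − 600 → 8776; 40+ − 410 → 73255
Population now: 0–9=35333, 10–19=8776, 20–29=26126, 30–39=92083, 40+=73255
Total after period 2: 35333 + 8776 + 26126 + 92083 + 73255 = 235573

235573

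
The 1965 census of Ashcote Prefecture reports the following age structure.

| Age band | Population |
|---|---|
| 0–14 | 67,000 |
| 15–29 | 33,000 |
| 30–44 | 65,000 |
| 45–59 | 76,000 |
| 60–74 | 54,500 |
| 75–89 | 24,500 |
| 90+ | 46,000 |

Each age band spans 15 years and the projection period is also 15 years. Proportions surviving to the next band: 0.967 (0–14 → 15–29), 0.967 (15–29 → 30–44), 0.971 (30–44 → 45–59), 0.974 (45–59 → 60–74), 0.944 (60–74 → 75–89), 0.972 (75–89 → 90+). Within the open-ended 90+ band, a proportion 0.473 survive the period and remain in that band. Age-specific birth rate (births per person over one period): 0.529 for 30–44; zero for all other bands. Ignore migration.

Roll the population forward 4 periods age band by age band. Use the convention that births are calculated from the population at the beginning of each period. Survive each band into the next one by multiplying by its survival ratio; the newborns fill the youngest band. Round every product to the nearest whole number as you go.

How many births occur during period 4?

Let group 1 be 0–14 through group 7 = 90+.
— Period 1 —
Births: 65000 × 0.529 = 34385
Group 2: 67000 × 0.967 = 64789
Group 3: 33000 × 0.967 = 31911
Group 4: 65000 × 0.971 = 63115
Group 5: 76000 × 0.974 = 74024
Group 6: 54500 × 0.944 = 51448
Group 7: 24500 × 0.972 + 46000 × 0.473 = 23814 + 21758 = 45572
End of period: [34385, 64789, 31911, 63115, 74024, 51448, 45572]
— Period 2 —
Births: 31911 × 0.529 = 16881
Group 2: 34385 × 0.967 = 33250
Group 3: 64789 × 0.967 = 62651
Group 4: 31911 × 0.971 = 30986
Group 5: 63115 × 0.974 = 61474
Group 6: 74024 × 0.944 = 69879
Group 7: 51448 × 0.972 + 45572 × 0.473 = 50007 + 21556 = 71563
End of period: [16881, 33250, 62651, 30986, 61474, 69879, 71563]
— Period 3 —
Births: 62651 × 0.529 = 33142
Group 2: 16881 × 0.967 = 16324
Group 3: 33250 × 0.967 = 32153
Group 4: 62651 × 0.971 = 60834
Group 5: 30986 × 0.974 = 30180
Group 6: 61474 × 0.944 = 58031
Group 7: 69879 × 0.972 + 71563 × 0.473 = 67922 + 33849 = 101771
End of period: [33142, 16324, 32153, 60834, 30180, 58031, 101771]
— Period 4 —
Births: 32153 × 0.529 = 17009
Group 2: 33142 × 0.967 = 32048
Group 3: 16324 × 0.967 = 15785
Group 4: 32153 × 0.971 = 31221
Group 5: 60834 × 0.974 = 59252
Group 6: 30180 × 0.944 = 28490
Group 7: 58031 × 0.972 + 101771 × 0.473 = 56406 + 48138 = 104544
End of period: [17009, 32048, 15785, 31221, 59252, 28490, 104544]

17009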